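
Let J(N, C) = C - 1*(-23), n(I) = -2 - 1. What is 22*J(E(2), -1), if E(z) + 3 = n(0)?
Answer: 484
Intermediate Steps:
n(I) = -3
E(z) = -6 (E(z) = -3 - 3 = -6)
J(N, C) = 23 + C (J(N, C) = C + 23 = 23 + C)
22*J(E(2), -1) = 22*(23 - 1) = 22*22 = 484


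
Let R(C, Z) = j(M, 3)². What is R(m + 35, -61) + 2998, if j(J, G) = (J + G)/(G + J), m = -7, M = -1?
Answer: 2999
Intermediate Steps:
j(J, G) = 1 (j(J, G) = (G + J)/(G + J) = 1)
R(C, Z) = 1 (R(C, Z) = 1² = 1)
R(m + 35, -61) + 2998 = 1 + 2998 = 2999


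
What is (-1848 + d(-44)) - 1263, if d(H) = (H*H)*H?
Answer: -88295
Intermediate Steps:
d(H) = H**3 (d(H) = H**2*H = H**3)
(-1848 + d(-44)) - 1263 = (-1848 + (-44)**3) - 1263 = (-1848 - 85184) - 1263 = -87032 - 1263 = -88295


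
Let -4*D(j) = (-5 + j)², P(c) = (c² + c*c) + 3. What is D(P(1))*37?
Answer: 0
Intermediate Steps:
P(c) = 3 + 2*c² (P(c) = (c² + c²) + 3 = 2*c² + 3 = 3 + 2*c²)
D(j) = -(-5 + j)²/4
D(P(1))*37 = -(-5 + (3 + 2*1²))²/4*37 = -(-5 + (3 + 2*1))²/4*37 = -(-5 + (3 + 2))²/4*37 = -(-5 + 5)²/4*37 = -¼*0²*37 = -¼*0*37 = 0*37 = 0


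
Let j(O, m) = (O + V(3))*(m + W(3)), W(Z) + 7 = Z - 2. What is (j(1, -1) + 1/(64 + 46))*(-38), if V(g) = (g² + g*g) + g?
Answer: 321841/55 ≈ 5851.7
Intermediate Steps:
V(g) = g + 2*g² (V(g) = (g² + g²) + g = 2*g² + g = g + 2*g²)
W(Z) = -9 + Z (W(Z) = -7 + (Z - 2) = -7 + (-2 + Z) = -9 + Z)
j(O, m) = (-6 + m)*(21 + O) (j(O, m) = (O + 3*(1 + 2*3))*(m + (-9 + 3)) = (O + 3*(1 + 6))*(m - 6) = (O + 3*7)*(-6 + m) = (O + 21)*(-6 + m) = (21 + O)*(-6 + m) = (-6 + m)*(21 + O))
(j(1, -1) + 1/(64 + 46))*(-38) = ((-126 - 6*1 + 21*(-1) + 1*(-1)) + 1/(64 + 46))*(-38) = ((-126 - 6 - 21 - 1) + 1/110)*(-38) = (-154 + 1/110)*(-38) = -16939/110*(-38) = 321841/55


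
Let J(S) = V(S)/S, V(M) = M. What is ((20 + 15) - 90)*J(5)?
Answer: -55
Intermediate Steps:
J(S) = 1 (J(S) = S/S = 1)
((20 + 15) - 90)*J(5) = ((20 + 15) - 90)*1 = (35 - 90)*1 = -55*1 = -55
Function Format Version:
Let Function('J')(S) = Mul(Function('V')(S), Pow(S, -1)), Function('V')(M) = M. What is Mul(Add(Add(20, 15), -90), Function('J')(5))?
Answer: -55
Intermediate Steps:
Function('J')(S) = 1 (Function('J')(S) = Mul(S, Pow(S, -1)) = 1)
Mul(Add(Add(20, 15), -90), Function('J')(5)) = Mul(Add(Add(20, 15), -90), 1) = Mul(Add(35, -90), 1) = Mul(-55, 1) = -55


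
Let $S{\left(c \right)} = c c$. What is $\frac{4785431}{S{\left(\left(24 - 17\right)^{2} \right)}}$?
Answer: $\frac{683633}{343} \approx 1993.1$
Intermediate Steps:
$S{\left(c \right)} = c^{2}$
$\frac{4785431}{S{\left(\left(24 - 17\right)^{2} \right)}} = \frac{4785431}{\left(\left(24 - 17\right)^{2}\right)^{2}} = \frac{4785431}{\left(7^{2}\right)^{2}} = \frac{4785431}{49^{2}} = \frac{4785431}{2401} = 4785431 \cdot \frac{1}{2401} = \frac{683633}{343}$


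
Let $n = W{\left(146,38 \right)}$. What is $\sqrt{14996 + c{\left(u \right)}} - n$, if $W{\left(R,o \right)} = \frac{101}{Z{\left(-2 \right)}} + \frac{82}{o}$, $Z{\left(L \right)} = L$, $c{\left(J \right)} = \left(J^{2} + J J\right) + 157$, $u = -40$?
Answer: $\frac{1837}{38} + \sqrt{18353} \approx 183.82$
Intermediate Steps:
$c{\left(J \right)} = 157 + 2 J^{2}$ ($c{\left(J \right)} = \left(J^{2} + J^{2}\right) + 157 = 2 J^{2} + 157 = 157 + 2 J^{2}$)
$W{\left(R,o \right)} = - \frac{101}{2} + \frac{82}{o}$ ($W{\left(R,o \right)} = \frac{101}{-2} + \frac{82}{o} = 101 \left(- \frac{1}{2}\right) + \frac{82}{o} = - \frac{101}{2} + \frac{82}{o}$)
$n = - \frac{1837}{38}$ ($n = - \frac{101}{2} + \frac{82}{38} = - \frac{101}{2} + 82 \cdot \frac{1}{38} = - \frac{101}{2} + \frac{41}{19} = - \frac{1837}{38} \approx -48.342$)
$\sqrt{14996 + c{\left(u \right)}} - n = \sqrt{14996 + \left(157 + 2 \left(-40\right)^{2}\right)} - - \frac{1837}{38} = \sqrt{14996 + \left(157 + 2 \cdot 1600\right)} + \frac{1837}{38} = \sqrt{14996 + \left(157 + 3200\right)} + \frac{1837}{38} = \sqrt{14996 + 3357} + \frac{1837}{38} = \sqrt{18353} + \frac{1837}{38} = \frac{1837}{38} + \sqrt{18353}$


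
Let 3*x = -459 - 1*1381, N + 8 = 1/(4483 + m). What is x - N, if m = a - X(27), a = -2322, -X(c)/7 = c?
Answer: -4267603/7050 ≈ -605.33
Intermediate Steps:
X(c) = -7*c
m = -2133 (m = -2322 - (-7)*27 = -2322 - 1*(-189) = -2322 + 189 = -2133)
N = -18799/2350 (N = -8 + 1/(4483 - 2133) = -8 + 1/2350 = -18799/2350 ≈ -7.9996)
x = -1840/3 (x = (-459 - 1*1381)/3 = (-459 - 1381)/3 = (⅓)*(-1840) = -1840/3 ≈ -613.33)
x - N = -1840/3 - 1*(-18799/2350) = -1840/3 + 18799/2350 = -4267603/7050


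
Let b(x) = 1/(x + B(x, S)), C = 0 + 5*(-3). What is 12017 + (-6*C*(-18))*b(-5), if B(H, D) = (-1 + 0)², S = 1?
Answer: 12422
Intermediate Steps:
B(H, D) = 1 (B(H, D) = (-1)² = 1)
C = -15 (C = 0 - 15 = -15)
b(x) = 1/(1 + x) (b(x) = 1/(x + 1) = 1/(1 + x))
12017 + (-6*C*(-18))*b(-5) = 12017 + (-6*(-15)*(-18))/(1 - 5) = 12017 + (90*(-18))/(-4) = 12017 - 1620*(-¼) = 12017 + 405 = 12422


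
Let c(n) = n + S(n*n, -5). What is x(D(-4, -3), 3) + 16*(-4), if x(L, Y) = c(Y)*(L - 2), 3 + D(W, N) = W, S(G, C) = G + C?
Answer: -127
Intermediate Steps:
S(G, C) = C + G
c(n) = -5 + n + n² (c(n) = n + (-5 + n*n) = n + (-5 + n²) = -5 + n + n²)
D(W, N) = -3 + W
x(L, Y) = (-2 + L)*(-5 + Y + Y²) (x(L, Y) = (-5 + Y + Y²)*(L - 2) = (-5 + Y + Y²)*(-2 + L) = (-2 + L)*(-5 + Y + Y²))
x(D(-4, -3), 3) + 16*(-4) = (-2 + (-3 - 4))*(-5 + 3 + 3²) + 16*(-4) = (-2 - 7)*(-5 + 3 + 9) - 64 = -9*7 - 64 = -63 - 64 = -127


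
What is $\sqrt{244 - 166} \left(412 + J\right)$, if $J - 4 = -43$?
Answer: $373 \sqrt{78} \approx 3294.2$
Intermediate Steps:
$J = -39$ ($J = 4 - 43 = -39$)
$\sqrt{244 - 166} \left(412 + J\right) = \sqrt{244 - 166} \left(412 - 39\right) = \sqrt{78} \cdot 373 = 373 \sqrt{78}$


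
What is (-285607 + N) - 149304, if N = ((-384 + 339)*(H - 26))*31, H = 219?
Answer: -704146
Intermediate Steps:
N = -269235 (N = ((-384 + 339)*(219 - 26))*31 = -45*193*31 = -8685*31 = -269235)
(-285607 + N) - 149304 = (-285607 - 269235) - 149304 = -554842 - 149304 = -704146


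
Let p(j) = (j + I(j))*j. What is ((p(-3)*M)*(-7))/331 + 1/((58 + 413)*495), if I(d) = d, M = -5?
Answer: 146881681/77170995 ≈ 1.9033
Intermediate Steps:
p(j) = 2*j² (p(j) = (j + j)*j = (2*j)*j = 2*j²)
((p(-3)*M)*(-7))/331 + 1/((58 + 413)*495) = (((2*(-3)²)*(-5))*(-7))/331 + 1/((58 + 413)*495) = (((2*9)*(-5))*(-7))*(1/331) + (1/495)/471 = ((18*(-5))*(-7))*(1/331) + (1/471)*(1/495) = -90*(-7)*(1/331) + 1/233145 = 630*(1/331) + 1/233145 = 630/331 + 1/233145 = 146881681/77170995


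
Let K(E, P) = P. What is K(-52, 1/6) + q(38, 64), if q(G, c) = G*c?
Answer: 14593/6 ≈ 2432.2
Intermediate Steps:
K(-52, 1/6) + q(38, 64) = 1/6 + 38*64 = ⅙ + 2432 = 14593/6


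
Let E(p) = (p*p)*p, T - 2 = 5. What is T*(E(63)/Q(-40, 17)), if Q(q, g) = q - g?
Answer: -583443/19 ≈ -30708.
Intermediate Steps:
T = 7 (T = 2 + 5 = 7)
E(p) = p³ (E(p) = p²*p = p³)
T*(E(63)/Q(-40, 17)) = 7*(63³/(-40 - 1*17)) = 7*(250047/(-40 - 17)) = 7*(250047/(-57)) = 7*(250047*(-1/57)) = 7*(-83349/19) = -583443/19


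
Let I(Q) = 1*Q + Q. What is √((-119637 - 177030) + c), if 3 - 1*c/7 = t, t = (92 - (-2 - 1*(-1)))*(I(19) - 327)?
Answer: I*√108507 ≈ 329.4*I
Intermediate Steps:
I(Q) = 2*Q (I(Q) = Q + Q = 2*Q)
t = -26877 (t = (92 - (-2 - 1*(-1)))*(2*19 - 327) = (92 - (-2 + 1))*(38 - 327) = (92 - 1*(-1))*(-289) = (92 + 1)*(-289) = 93*(-289) = -26877)
c = 188160 (c = 21 - 7*(-26877) = 21 + 188139 = 188160)
√((-119637 - 177030) + c) = √((-119637 - 177030) + 188160) = √(-296667 + 188160) = √(-108507) = I*√108507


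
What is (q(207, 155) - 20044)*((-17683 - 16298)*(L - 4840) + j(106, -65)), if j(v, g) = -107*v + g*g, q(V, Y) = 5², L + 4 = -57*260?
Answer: -13376601050073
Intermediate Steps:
L = -14824 (L = -4 - 57*260 = -4 - 14820 = -14824)
q(V, Y) = 25
j(v, g) = g² - 107*v (j(v, g) = -107*v + g² = g² - 107*v)
(q(207, 155) - 20044)*((-17683 - 16298)*(L - 4840) + j(106, -65)) = (25 - 20044)*((-17683 - 16298)*(-14824 - 4840) + ((-65)² - 107*106)) = -20019*(-33981*(-19664) + (4225 - 11342)) = -20019*(668202384 - 7117) = -20019*668195267 = -13376601050073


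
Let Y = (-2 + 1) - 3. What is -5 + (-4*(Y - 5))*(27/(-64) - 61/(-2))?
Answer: 17245/16 ≈ 1077.8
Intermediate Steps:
Y = -4 (Y = -1 - 3 = -4)
-5 + (-4*(Y - 5))*(27/(-64) - 61/(-2)) = -5 + (-4*(-4 - 5))*(27/(-64) - 61/(-2)) = -5 + (-4*(-9))*(27*(-1/64) - 61*(-½)) = -5 + 36*(-27/64 + 61/2) = -5 + 36*(1925/64) = -5 + 17325/16 = 17245/16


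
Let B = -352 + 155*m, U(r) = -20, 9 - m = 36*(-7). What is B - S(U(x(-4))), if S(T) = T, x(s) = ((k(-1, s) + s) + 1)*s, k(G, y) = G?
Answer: 40123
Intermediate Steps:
m = 261 (m = 9 - 36*(-7) = 9 - 1*(-252) = 9 + 252 = 261)
x(s) = s² (x(s) = ((-1 + s) + 1)*s = s*s = s²)
B = 40103 (B = -352 + 155*261 = -352 + 40455 = 40103)
B - S(U(x(-4))) = 40103 - 1*(-20) = 40103 + 20 = 40123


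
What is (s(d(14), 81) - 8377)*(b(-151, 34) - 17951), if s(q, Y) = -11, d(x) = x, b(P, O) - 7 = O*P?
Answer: 193578264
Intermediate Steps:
b(P, O) = 7 + O*P
(s(d(14), 81) - 8377)*(b(-151, 34) - 17951) = (-11 - 8377)*((7 + 34*(-151)) - 17951) = -8388*((7 - 5134) - 17951) = -8388*(-5127 - 17951) = -8388*(-23078) = 193578264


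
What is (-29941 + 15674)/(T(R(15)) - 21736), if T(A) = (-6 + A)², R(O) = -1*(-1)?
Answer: 14267/21711 ≈ 0.65713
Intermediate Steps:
R(O) = 1
(-29941 + 15674)/(T(R(15)) - 21736) = (-29941 + 15674)/((-6 + 1)² - 21736) = -14267/((-5)² - 21736) = -14267/(25 - 21736) = -14267/(-21711) = -14267*(-1/21711) = 14267/21711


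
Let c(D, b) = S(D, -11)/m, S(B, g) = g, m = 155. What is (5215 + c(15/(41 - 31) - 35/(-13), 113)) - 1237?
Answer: 616579/155 ≈ 3977.9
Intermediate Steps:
c(D, b) = -11/155
(5215 + c(15/(41 - 31) - 35/(-13), 113)) - 1237 = (5215 - 11/155) - 1237 = 808314/155 - 1237 = 616579/155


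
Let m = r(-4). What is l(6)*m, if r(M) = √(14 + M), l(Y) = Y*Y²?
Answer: 216*√10 ≈ 683.05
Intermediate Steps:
l(Y) = Y³
m = √10 (m = √(14 - 4) = √10 ≈ 3.1623)
l(6)*m = 6³*√10 = 216*√10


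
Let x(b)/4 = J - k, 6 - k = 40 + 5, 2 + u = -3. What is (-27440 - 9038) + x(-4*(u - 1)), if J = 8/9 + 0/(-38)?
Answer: -326866/9 ≈ -36318.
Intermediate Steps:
u = -5 (u = -2 - 3 = -5)
k = -39 (k = 6 - (40 + 5) = 6 - 1*45 = 6 - 45 = -39)
J = 8/9 (J = 8*(⅑) + 0*(-1/38) = 8/9 + 0 = 8/9 ≈ 0.88889)
x(b) = 1436/9 (x(b) = 4*(8/9 - 1*(-39)) = 4*(8/9 + 39) = 4*(359/9) = 1436/9)
(-27440 - 9038) + x(-4*(u - 1)) = (-27440 - 9038) + 1436/9 = -36478 + 1436/9 = -326866/9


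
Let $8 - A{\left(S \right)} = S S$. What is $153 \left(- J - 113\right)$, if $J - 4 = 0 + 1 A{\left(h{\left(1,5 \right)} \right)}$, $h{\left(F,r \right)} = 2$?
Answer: $-18513$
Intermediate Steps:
$A{\left(S \right)} = 8 - S^{2}$ ($A{\left(S \right)} = 8 - S S = 8 - S^{2}$)
$J = 8$ ($J = 4 + \left(0 + 1 \left(8 - 2^{2}\right)\right) = 4 + \left(0 + 1 \left(8 - 4\right)\right) = 4 + \left(0 + 1 \cdot 4\right) = 4 + \left(0 + 4\right) = 4 + 4 = 8$)
$153 \left(- J - 113\right) = 153 \left(\left(-1\right) 8 - 113\right) = 153 \left(-8 - 113\right) = 153 \left(-121\right) = -18513$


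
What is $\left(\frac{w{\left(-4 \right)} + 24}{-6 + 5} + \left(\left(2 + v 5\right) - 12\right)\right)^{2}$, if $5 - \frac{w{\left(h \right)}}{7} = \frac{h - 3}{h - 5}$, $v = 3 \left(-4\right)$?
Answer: $\frac{1236544}{81} \approx 15266.0$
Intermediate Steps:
$v = -12$
$w{\left(h \right)} = 35 - \frac{7 \left(-3 + h\right)}{-5 + h}$ ($w{\left(h \right)} = 35 - 7 \frac{h - 3}{h - 5} = 35 - 7 \frac{-3 + h}{-5 + h} = 35 - \frac{7 \left(-3 + h\right)}{-5 + h}$)
$\left(\frac{w{\left(-4 \right)} + 24}{-6 + 5} + \left(\left(2 + v 5\right) - 12\right)\right)^{2} = \left(\frac{\frac{14 \left(-11 + 2 \left(-4\right)\right)}{-5 - 4} + 24}{-6 + 5} + \left(\left(2 - 60\right) - 12\right)\right)^{2} = \left(\frac{\frac{14 \left(-11 - 8\right)}{-9} + 24}{-1} + \left(\left(2 - 60\right) - 12\right)\right)^{2} = \left(\left(14 \left(- \frac{1}{9}\right) \left(-19\right) + 24\right) \left(-1\right) - 70\right)^{2} = \left(\left(\frac{266}{9} + 24\right) \left(-1\right) - 70\right)^{2} = \left(\frac{482}{9} \left(-1\right) - 70\right)^{2} = \left(- \frac{482}{9} - 70\right)^{2} = \left(- \frac{1112}{9}\right)^{2} = \frac{1236544}{81}$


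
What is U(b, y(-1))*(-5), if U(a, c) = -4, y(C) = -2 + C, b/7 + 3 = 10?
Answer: 20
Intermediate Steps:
b = 49 (b = -21 + 7*10 = -21 + 70 = 49)
U(b, y(-1))*(-5) = -4*(-5) = 20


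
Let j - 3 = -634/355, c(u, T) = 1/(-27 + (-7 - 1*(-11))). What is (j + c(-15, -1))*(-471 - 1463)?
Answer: -18485172/8165 ≈ -2264.0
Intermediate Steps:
c(u, T) = -1/23 (c(u, T) = 1/(-27 + (-7 + 11)) = 1/(-27 + 4) = 1/(-23) = -1/23)
j = 431/355 (j = 3 - 634/355 = 431/355 ≈ 1.2141)
(j + c(-15, -1))*(-471 - 1463) = (431/355 - 1/23)*(-471 - 1463) = (9558/8165)*(-1934) = -18485172/8165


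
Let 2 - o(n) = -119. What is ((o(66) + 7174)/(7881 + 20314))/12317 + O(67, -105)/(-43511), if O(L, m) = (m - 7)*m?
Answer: -816733938331/3022081001693 ≈ -0.27026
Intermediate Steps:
O(L, m) = m*(-7 + m) (O(L, m) = (-7 + m)*m = m*(-7 + m))
o(n) = 121 (o(n) = 2 - 1*(-119) = 2 + 119 = 121)
((o(66) + 7174)/(7881 + 20314))/12317 + O(67, -105)/(-43511) = ((121 + 7174)/(7881 + 20314))/12317 - 105*(-7 - 105)/(-43511) = (7295/28195)*(1/12317) - 105*(-112)*(-1/43511) = (7295*(1/28195))*(1/12317) + 11760*(-1/43511) = (1459/5639)*(1/12317) - 11760/43511 = 1459/69455563 - 11760/43511 = -816733938331/3022081001693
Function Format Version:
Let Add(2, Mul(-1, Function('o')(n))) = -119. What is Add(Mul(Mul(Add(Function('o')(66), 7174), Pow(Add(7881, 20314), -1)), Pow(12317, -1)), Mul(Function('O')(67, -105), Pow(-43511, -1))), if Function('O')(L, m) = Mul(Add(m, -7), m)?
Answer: Rational(-816733938331, 3022081001693) ≈ -0.27026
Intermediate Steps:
Function('O')(L, m) = Mul(m, Add(-7, m)) (Function('O')(L, m) = Mul(Add(-7, m), m) = Mul(m, Add(-7, m)))
Function('o')(n) = 121 (Function('o')(n) = Add(2, Mul(-1, -119)) = Add(2, 119) = 121)
Add(Mul(Mul(Add(Function('o')(66), 7174), Pow(Add(7881, 20314), -1)), Pow(12317, -1)), Mul(Function('O')(67, -105), Pow(-43511, -1))) = Add(Mul(Mul(Add(121, 7174), Pow(Add(7881, 20314), -1)), Pow(12317, -1)), Mul(Mul(-105, Add(-7, -105)), Pow(-43511, -1))) = Add(Mul(Mul(7295, Pow(28195, -1)), Rational(1, 12317)), Mul(Mul(-105, -112), Rational(-1, 43511))) = Add(Mul(Mul(7295, Rational(1, 28195)), Rational(1, 12317)), Mul(11760, Rational(-1, 43511))) = Add(Mul(Rational(1459, 5639), Rational(1, 12317)), Rational(-11760, 43511)) = Add(Rational(1459, 69455563), Rational(-11760, 43511)) = Rational(-816733938331, 3022081001693)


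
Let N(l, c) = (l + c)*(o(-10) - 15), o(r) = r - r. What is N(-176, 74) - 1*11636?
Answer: -10106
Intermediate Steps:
o(r) = 0
N(l, c) = -15*c - 15*l (N(l, c) = (l + c)*(0 - 15) = (c + l)*(-15) = -15*c - 15*l)
N(-176, 74) - 1*11636 = (-15*74 - 15*(-176)) - 1*11636 = (-1110 + 2640) - 11636 = 1530 - 11636 = -10106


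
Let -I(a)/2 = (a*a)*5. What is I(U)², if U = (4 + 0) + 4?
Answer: 409600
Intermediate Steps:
U = 8 (U = 4 + 4 = 8)
I(a) = -10*a² (I(a) = -2*a*a*5 = -2*a²*5 = -10*a²)
I(U)² = (-10*8²)² = (-10*64)² = (-640)² = 409600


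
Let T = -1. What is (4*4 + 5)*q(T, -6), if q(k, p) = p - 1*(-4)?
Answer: -42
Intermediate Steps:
q(k, p) = 4 + p (q(k, p) = p + 4 = 4 + p)
(4*4 + 5)*q(T, -6) = (4*4 + 5)*(4 - 6) = (16 + 5)*(-2) = 21*(-2) = -42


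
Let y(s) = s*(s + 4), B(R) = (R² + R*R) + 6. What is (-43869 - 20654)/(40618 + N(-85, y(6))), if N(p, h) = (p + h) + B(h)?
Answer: -571/423 ≈ -1.3499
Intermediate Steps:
B(R) = 6 + 2*R² (B(R) = (R² + R²) + 6 = 2*R² + 6 = 6 + 2*R²)
y(s) = s*(4 + s)
N(p, h) = 6 + h + p + 2*h² (N(p, h) = (p + h) + (6 + 2*h²) = (h + p) + (6 + 2*h²) = 6 + h + p + 2*h²)
(-43869 - 20654)/(40618 + N(-85, y(6))) = (-43869 - 20654)/(40618 + (6 + 6*(4 + 6) - 85 + 2*(6*(4 + 6))²)) = -64523/(40618 + (6 + 6*10 - 85 + 2*(6*10)²)) = -64523/(40618 + (6 + 60 - 85 + 2*60²)) = -64523/(40618 + (6 + 60 - 85 + 2*3600)) = -64523/(40618 + (6 + 60 - 85 + 7200)) = -64523/(40618 + 7181) = -64523/47799 = -64523*1/47799 = -571/423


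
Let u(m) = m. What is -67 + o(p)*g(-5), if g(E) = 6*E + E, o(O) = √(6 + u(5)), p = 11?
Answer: -67 - 35*√11 ≈ -183.08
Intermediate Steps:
o(O) = √11 (o(O) = √(6 + 5) = √11)
g(E) = 7*E
-67 + o(p)*g(-5) = -67 + √11*(7*(-5)) = -67 + √11*(-35) = -67 - 35*√11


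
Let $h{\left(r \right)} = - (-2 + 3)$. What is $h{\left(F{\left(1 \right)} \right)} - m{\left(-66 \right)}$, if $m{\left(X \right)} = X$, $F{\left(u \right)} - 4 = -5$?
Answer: $65$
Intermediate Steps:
$F{\left(u \right)} = -1$ ($F{\left(u \right)} = 4 - 5 = -1$)
$h{\left(r \right)} = -1$ ($h{\left(r \right)} = \left(-1\right) 1 = -1$)
$h{\left(F{\left(1 \right)} \right)} - m{\left(-66 \right)} = -1 - -66 = -1 + 66 = 65$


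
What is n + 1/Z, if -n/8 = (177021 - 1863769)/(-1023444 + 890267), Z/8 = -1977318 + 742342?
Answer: -133317971208249/1315763190016 ≈ -101.32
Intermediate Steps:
Z = -9879808 (Z = 8*(-1977318 + 742342) = 8*(-1234976) = -9879808)
n = -13493984/133177 (n = -8*(177021 - 1863769)/(-1023444 + 890267) = -(-13493984)/(-133177) = -(-13493984)*(-1)/133177 = -8*1686748/133177 = -13493984/133177 ≈ -101.32)
n + 1/Z = -13493984/133177 + 1/(-9879808) = -13493984/133177 - 1/9879808 = -133317971208249/1315763190016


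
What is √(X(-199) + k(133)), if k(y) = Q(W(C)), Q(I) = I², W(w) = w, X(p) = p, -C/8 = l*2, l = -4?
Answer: 3*√433 ≈ 62.426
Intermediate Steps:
C = 64 (C = -(-32)*2 = -8*(-8) = 64)
k(y) = 4096 (k(y) = 64² = 4096)
√(X(-199) + k(133)) = √(-199 + 4096) = √3897 = 3*√433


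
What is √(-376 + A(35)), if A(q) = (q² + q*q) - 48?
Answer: √2026 ≈ 45.011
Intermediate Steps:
A(q) = -48 + 2*q² (A(q) = (q² + q²) - 48 = 2*q² - 48 = -48 + 2*q²)
√(-376 + A(35)) = √(-376 + (-48 + 2*35²)) = √(-376 + (-48 + 2*1225)) = √(-376 + (-48 + 2450)) = √(-376 + 2402) = √2026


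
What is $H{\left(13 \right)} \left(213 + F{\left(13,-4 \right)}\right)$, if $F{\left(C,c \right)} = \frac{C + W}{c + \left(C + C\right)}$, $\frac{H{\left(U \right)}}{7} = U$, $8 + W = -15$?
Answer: $\frac{212758}{11} \approx 19342.0$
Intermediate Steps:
$W = -23$ ($W = -8 - 15 = -23$)
$H{\left(U \right)} = 7 U$
$F{\left(C,c \right)} = \frac{-23 + C}{c + 2 C}$ ($F{\left(C,c \right)} = \frac{C - 23}{c + \left(C + C\right)} = \frac{-23 + C}{c + 2 C}$)
$H{\left(13 \right)} \left(213 + F{\left(13,-4 \right)}\right) = 7 \cdot 13 \left(213 + \frac{-23 + 13}{-4 + 2 \cdot 13}\right) = 91 \left(213 + \frac{1}{-4 + 26} \left(-10\right)\right) = 91 \left(213 + \frac{1}{22} \left(-10\right)\right) = 91 \left(213 - \frac{5}{11}\right) = 91 \cdot \frac{2338}{11} = \frac{212758}{11}$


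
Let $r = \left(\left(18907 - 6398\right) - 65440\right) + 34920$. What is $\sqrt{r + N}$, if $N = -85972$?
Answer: $i \sqrt{103983} \approx 322.46 i$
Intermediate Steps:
$r = -18011$ ($r = \left(12509 - 65440\right) + 34920 = -52931 + 34920 = -18011$)
$\sqrt{r + N} = \sqrt{-18011 - 85972} = \sqrt{-103983} = i \sqrt{103983}$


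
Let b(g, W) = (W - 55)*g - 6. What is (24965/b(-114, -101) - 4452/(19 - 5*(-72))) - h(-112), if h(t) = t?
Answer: 684954623/6737862 ≈ 101.66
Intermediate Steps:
b(g, W) = -6 + g*(-55 + W) (b(g, W) = (-55 + W)*g - 6 = g*(-55 + W) - 6 = -6 + g*(-55 + W))
(24965/b(-114, -101) - 4452/(19 - 5*(-72))) - h(-112) = (24965/(-6 - 55*(-114) - 101*(-114)) - 4452/(19 - 5*(-72))) - 1*(-112) = (24965/(-6 + 6270 + 11514) - 4452/(19 + 360)) + 112 = (24965/17778 - 4452/379) + 112 = -69685921/6737862 + 112 = 684954623/6737862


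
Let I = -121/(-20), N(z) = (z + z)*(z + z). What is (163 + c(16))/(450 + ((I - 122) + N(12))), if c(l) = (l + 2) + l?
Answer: 3940/18201 ≈ 0.21647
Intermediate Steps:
N(z) = 4*z**2 (N(z) = (2*z)*(2*z) = 4*z**2)
I = 121/20 (I = -121*(-1/20) = 121/20 ≈ 6.0500)
c(l) = 2 + 2*l (c(l) = (2 + l) + l = 2 + 2*l)
(163 + c(16))/(450 + ((I - 122) + N(12))) = (163 + (2 + 2*16))/(450 + ((121/20 - 122) + 4*12**2)) = (163 + (2 + 32))/(450 + (-2319/20 + 4*144)) = (163 + 34)/(450 + (-2319/20 + 576)) = 197/(450 + 9201/20) = 197/(18201/20) = 197*(20/18201) = 3940/18201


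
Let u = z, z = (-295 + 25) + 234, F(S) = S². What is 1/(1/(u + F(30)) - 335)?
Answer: -864/289439 ≈ -0.0029851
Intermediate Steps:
z = -36 (z = -270 + 234 = -36)
u = -36
1/(1/(u + F(30)) - 335) = 1/(1/(-36 + 30²) - 335) = 1/(1/(-36 + 900) - 335) = 1/(1/864 - 335) = 1/(-289439/864) = -864/289439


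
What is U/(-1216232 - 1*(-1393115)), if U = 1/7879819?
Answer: 1/1393806024177 ≈ 7.1746e-13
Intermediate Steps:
U = 1/7879819 ≈ 1.2691e-7
U/(-1216232 - 1*(-1393115)) = 1/(7879819*(-1216232 - 1*(-1393115))) = 1/(7879819*(-1216232 + 1393115)) = (1/7879819)/176883 = (1/7879819)*(1/176883) = 1/1393806024177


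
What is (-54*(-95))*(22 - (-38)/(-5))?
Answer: 73872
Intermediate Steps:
(-54*(-95))*(22 - (-38)/(-5)) = 5130*(22 - (-38)*(-1)/5) = 5130*(22 - 1*38/5) = 5130*(22 - 38/5) = 5130*(72/5) = 73872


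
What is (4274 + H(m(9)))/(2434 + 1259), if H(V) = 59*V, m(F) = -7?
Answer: 1287/1231 ≈ 1.0455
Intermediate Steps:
(4274 + H(m(9)))/(2434 + 1259) = (4274 + 59*(-7))/(2434 + 1259) = (4274 - 413)/3693 = 3861*(1/3693) = 1287/1231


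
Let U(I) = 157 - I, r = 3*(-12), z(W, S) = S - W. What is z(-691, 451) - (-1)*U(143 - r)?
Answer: 1120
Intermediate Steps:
r = -36
z(-691, 451) - (-1)*U(143 - r) = (451 - 1*(-691)) - (-1)*(157 - (143 - 1*(-36))) = (451 + 691) - (-1)*(157 - (143 + 36)) = 1142 - (-1)*(157 - 1*179) = 1142 - (-1)*(157 - 179) = 1142 - (-1)*(-22) = 1142 - 1*22 = 1142 - 22 = 1120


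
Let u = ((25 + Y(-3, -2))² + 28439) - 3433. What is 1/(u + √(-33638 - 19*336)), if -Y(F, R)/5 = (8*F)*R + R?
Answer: 67031/4493194983 - I*√40022/4493194983 ≈ 1.4918e-5 - 4.4524e-8*I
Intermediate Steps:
Y(F, R) = -5*R - 40*F*R (Y(F, R) = -5*((8*F)*R + R) = -5*(8*F*R + R) = -5*(R + 8*F*R) = -5*R - 40*F*R)
u = 67031 (u = ((25 - 5*(-2)*(1 + 8*(-3)))² + 28439) - 3433 = ((25 - 5*(-2)*(1 - 24))² + 28439) - 3433 = ((25 - 5*(-2)*(-23))² + 28439) - 3433 = ((25 - 230)² + 28439) - 3433 = ((-205)² + 28439) - 3433 = (42025 + 28439) - 3433 = 70464 - 3433 = 67031)
1/(u + √(-33638 - 19*336)) = 1/(67031 + √(-33638 - 19*336)) = 1/(67031 + √(-33638 - 6384)) = 1/(67031 + √(-40022)) = 1/(67031 + I*√40022)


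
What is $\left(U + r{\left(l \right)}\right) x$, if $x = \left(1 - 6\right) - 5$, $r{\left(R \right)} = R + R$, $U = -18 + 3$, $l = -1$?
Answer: $170$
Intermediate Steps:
$U = -15$
$r{\left(R \right)} = 2 R$
$x = -10$ ($x = -5 - 5 = -10$)
$\left(U + r{\left(l \right)}\right) x = \left(-15 + 2 \left(-1\right)\right) \left(-10\right) = \left(-15 - 2\right) \left(-10\right) = \left(-17\right) \left(-10\right) = 170$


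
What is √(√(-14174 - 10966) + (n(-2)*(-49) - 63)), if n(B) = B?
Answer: √(35 + 2*I*√6285) ≈ 9.9341 + 7.9804*I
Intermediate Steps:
√(√(-14174 - 10966) + (n(-2)*(-49) - 63)) = √(√(-14174 - 10966) + (-2*(-49) - 63)) = √(√(-25140) + (98 - 63)) = √(2*I*√6285 + 35) = √(35 + 2*I*√6285)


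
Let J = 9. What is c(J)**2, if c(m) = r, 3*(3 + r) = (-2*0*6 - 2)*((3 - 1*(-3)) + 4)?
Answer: 841/9 ≈ 93.444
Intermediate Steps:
r = -29/3 (r = -3 + ((-2*0*6 - 2)*((3 - 1*(-3)) + 4))/3 = -3 + ((0*6 - 2)*((3 + 3) + 4))/3 = -3 + ((0 - 2)*(6 + 4))/3 = -3 + (-2*10)/3 = -3 + (1/3)*(-20) = -3 - 20/3 = -29/3 ≈ -9.6667)
c(m) = -29/3
c(J)**2 = (-29/3)**2 = 841/9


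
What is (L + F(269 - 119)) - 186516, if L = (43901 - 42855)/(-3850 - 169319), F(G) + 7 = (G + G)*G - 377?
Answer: -24572682146/173169 ≈ -1.4190e+5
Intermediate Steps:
F(G) = -384 + 2*G² (F(G) = -7 + ((G + G)*G - 377) = -7 + ((2*G)*G - 377) = -7 + (2*G² - 377) = -7 + (-377 + 2*G²) = -384 + 2*G²)
L = -1046/173169 (L = 1046/(-173169) = 1046*(-1/173169) = -1046/173169 ≈ -0.0060403)
(L + F(269 - 119)) - 186516 = (-1046/173169 + (-384 + 2*(269 - 119)²)) - 186516 = (-1046/173169 + (-384 + 2*150²)) - 186516 = (-1046/173169 + (-384 + 2*22500)) - 186516 = (-1046/173169 + (-384 + 45000)) - 186516 = (-1046/173169 + 44616) - 186516 = 7726107058/173169 - 186516 = -24572682146/173169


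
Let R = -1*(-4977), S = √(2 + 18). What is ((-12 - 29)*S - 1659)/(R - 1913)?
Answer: -1659/3064 - 41*√5/1532 ≈ -0.60129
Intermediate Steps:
S = 2*√5 (S = √20 = 2*√5 ≈ 4.4721)
R = 4977
((-12 - 29)*S - 1659)/(R - 1913) = ((-12 - 29)*(2*√5) - 1659)/(4977 - 1913) = (-82*√5 - 1659)/3064 = (-82*√5 - 1659)*(1/3064) = (-1659 - 82*√5)*(1/3064) = -1659/3064 - 41*√5/1532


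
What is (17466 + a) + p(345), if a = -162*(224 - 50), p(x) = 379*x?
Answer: 120033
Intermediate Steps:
a = -28188 (a = -162*174 = -28188)
(17466 + a) + p(345) = (17466 - 28188) + 379*345 = -10722 + 130755 = 120033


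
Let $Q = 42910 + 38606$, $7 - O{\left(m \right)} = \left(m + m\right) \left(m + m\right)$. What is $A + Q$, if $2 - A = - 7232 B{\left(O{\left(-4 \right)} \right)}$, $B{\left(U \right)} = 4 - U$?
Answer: $522670$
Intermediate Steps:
$O{\left(m \right)} = 7 - 4 m^{2}$ ($O{\left(m \right)} = 7 - \left(m + m\right) \left(m + m\right) = 7 - 2 m 2 m = 7 - 4 m^{2}$)
$Q = 81516$
$A = 441154$ ($A = 2 - - 7232 \left(4 - \left(7 - 4 \left(-4\right)^{2}\right)\right) = 2 - - 7232 \left(4 - \left(7 - 64\right)\right) = 2 - - 7232 \left(4 - -57\right) = 2 - - 7232 \left(4 + 57\right) = 2 - \left(-7232\right) 61 = 2 - -441152 = 2 + 441152 = 441154$)
$A + Q = 441154 + 81516 = 522670$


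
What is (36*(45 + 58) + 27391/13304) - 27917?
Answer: -322049145/13304 ≈ -24207.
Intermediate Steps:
(36*(45 + 58) + 27391/13304) - 27917 = (36*103 + 27391*(1/13304)) - 27917 = (3708 + 27391/13304) - 27917 = 49358623/13304 - 27917 = -322049145/13304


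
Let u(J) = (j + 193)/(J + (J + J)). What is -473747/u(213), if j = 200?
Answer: -100908111/131 ≈ -7.7029e+5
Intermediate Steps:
u(J) = 131/J (u(J) = (200 + 193)/(J + (J + J)) = 393/(J + 2*J) = 393/((3*J)) = 393*(1/(3*J)) = 131/J)
-473747/u(213) = -473747/(131/213) = -473747/(131*(1/213)) = -473747/131/213 = -473747*213/131 = -100908111/131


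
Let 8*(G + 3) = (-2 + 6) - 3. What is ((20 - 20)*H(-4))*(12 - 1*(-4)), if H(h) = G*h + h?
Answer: 0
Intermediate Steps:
G = -23/8 (G = -3 + ((-2 + 6) - 3)/8 = -3 + (4 - 3)/8 = -3 + (⅛)*1 = -3 + ⅛ = -23/8 ≈ -2.8750)
H(h) = -15*h/8 (H(h) = -23*h/8 + h = -15*h/8)
((20 - 20)*H(-4))*(12 - 1*(-4)) = ((20 - 20)*(-15/8*(-4)))*(12 - 1*(-4)) = (0*(15/2))*(12 + 4) = 0*16 = 0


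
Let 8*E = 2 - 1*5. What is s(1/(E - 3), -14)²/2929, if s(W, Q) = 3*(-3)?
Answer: 81/2929 ≈ 0.027654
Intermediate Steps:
E = -3/8 (E = (2 - 1*5)/8 = (2 - 5)/8 = (⅛)*(-3) = -3/8 ≈ -0.37500)
s(W, Q) = -9
s(1/(E - 3), -14)²/2929 = (-9)²/2929 = 81*(1/2929) = 81/2929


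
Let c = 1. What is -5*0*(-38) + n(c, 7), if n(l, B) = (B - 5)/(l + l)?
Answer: 1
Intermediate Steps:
n(l, B) = (-5 + B)/(2*l) (n(l, B) = (-5 + B)/((2*l)) = (-5 + B)*(1/(2*l)) = (-5 + B)/(2*l))
-5*0*(-38) + n(c, 7) = -5*0*(-38) + (½)*(-5 + 7)/1 = 0*(-38) + (½)*1*2 = 0 + 1 = 1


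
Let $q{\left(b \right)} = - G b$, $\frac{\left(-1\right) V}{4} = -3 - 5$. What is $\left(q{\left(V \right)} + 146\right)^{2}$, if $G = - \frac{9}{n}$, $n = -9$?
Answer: $12996$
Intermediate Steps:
$V = 32$ ($V = - 4 \left(-3 - 5\right) = \left(-4\right) \left(-8\right) = 32$)
$G = 1$ ($G = - \frac{9}{-9} = \left(-9\right) \left(- \frac{1}{9}\right) = 1$)
$q{\left(b \right)} = - b$ ($q{\left(b \right)} = - 1 b = - b$)
$\left(q{\left(V \right)} + 146\right)^{2} = \left(\left(-1\right) 32 + 146\right)^{2} = \left(-32 + 146\right)^{2} = 114^{2} = 12996$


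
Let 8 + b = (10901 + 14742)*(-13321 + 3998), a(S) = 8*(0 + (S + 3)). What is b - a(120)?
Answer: -239070681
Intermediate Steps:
a(S) = 24 + 8*S (a(S) = 8*(0 + (3 + S)) = 8*(3 + S) = 24 + 8*S)
b = -239069697 (b = -8 + (10901 + 14742)*(-13321 + 3998) = -8 + 25643*(-9323) = -8 - 239069689 = -239069697)
b - a(120) = -239069697 - (24 + 8*120) = -239069697 - (24 + 960) = -239069697 - 1*984 = -239069697 - 984 = -239070681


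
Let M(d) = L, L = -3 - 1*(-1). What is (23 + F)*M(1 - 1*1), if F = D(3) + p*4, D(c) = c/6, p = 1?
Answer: -55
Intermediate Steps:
L = -2 (L = -3 + 1 = -2)
D(c) = c/6 (D(c) = c*(⅙) = c/6)
M(d) = -2
F = 9/2 (F = (⅙)*3 + 1*4 = ½ + 4 = 9/2 ≈ 4.5000)
(23 + F)*M(1 - 1*1) = (23 + 9/2)*(-2) = (55/2)*(-2) = -55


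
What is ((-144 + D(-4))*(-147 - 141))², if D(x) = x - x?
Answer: 1719926784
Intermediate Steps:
D(x) = 0
((-144 + D(-4))*(-147 - 141))² = ((-144 + 0)*(-147 - 141))² = (-144*(-288))² = 41472² = 1719926784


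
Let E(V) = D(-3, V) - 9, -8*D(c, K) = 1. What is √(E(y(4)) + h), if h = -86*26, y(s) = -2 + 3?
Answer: I*√35922/4 ≈ 47.383*I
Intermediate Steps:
D(c, K) = -⅛ (D(c, K) = -⅛*1 = -⅛)
y(s) = 1
h = -2236
E(V) = -73/8 (E(V) = -⅛ - 9 = -73/8)
√(E(y(4)) + h) = √(-73/8 - 2236) = √(-17961/8) = I*√35922/4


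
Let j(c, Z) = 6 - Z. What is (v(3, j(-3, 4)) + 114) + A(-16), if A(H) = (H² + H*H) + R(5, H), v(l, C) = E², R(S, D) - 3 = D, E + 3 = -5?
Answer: 677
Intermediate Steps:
E = -8 (E = -3 - 5 = -8)
R(S, D) = 3 + D
v(l, C) = 64 (v(l, C) = (-8)² = 64)
A(H) = 3 + H + 2*H² (A(H) = (H² + H*H) + (3 + H) = (H² + H²) + (3 + H) = 2*H² + (3 + H) = 3 + H + 2*H²)
(v(3, j(-3, 4)) + 114) + A(-16) = (64 + 114) + (3 - 16 + 2*(-16)²) = 178 + (3 - 16 + 2*256) = 178 + (3 - 16 + 512) = 178 + 499 = 677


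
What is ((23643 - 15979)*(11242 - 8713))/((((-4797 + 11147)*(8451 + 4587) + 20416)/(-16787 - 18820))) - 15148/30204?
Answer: -100222901382067/12025216683 ≈ -8334.4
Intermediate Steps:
((23643 - 15979)*(11242 - 8713))/((((-4797 + 11147)*(8451 + 4587) + 20416)/(-16787 - 18820))) - 15148/30204 = (7664*2529)/(((6350*13038 + 20416)/(-35607))) - 15148*1/30204 = 19382256/(((82791300 + 20416)*(-1/35607))) - 3787/7551 = 19382256/((82811716*(-1/35607))) - 3787/7551 = 19382256/(-6370132/2739) - 3787/7551 = 19382256*(-2739/6370132) - 3787/7551 = -13271999796/1592533 - 3787/7551 = -100222901382067/12025216683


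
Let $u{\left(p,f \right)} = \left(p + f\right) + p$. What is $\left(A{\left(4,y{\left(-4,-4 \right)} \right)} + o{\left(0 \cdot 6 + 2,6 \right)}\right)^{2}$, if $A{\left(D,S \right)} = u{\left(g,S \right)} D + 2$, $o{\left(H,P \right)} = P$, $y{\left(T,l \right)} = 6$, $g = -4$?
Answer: $0$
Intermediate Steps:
$u{\left(p,f \right)} = f + 2 p$ ($u{\left(p,f \right)} = \left(f + p\right) + p = f + 2 p$)
$A{\left(D,S \right)} = 2 + D \left(-8 + S\right)$ ($A{\left(D,S \right)} = \left(S + 2 \left(-4\right)\right) D + 2 = \left(S - 8\right) D + 2 = \left(-8 + S\right) D + 2 = D \left(-8 + S\right) + 2 = 2 + D \left(-8 + S\right)$)
$\left(A{\left(4,y{\left(-4,-4 \right)} \right)} + o{\left(0 \cdot 6 + 2,6 \right)}\right)^{2} = \left(\left(2 + 4 \left(-8 + 6\right)\right) + 6\right)^{2} = \left(\left(2 + 4 \left(-2\right)\right) + 6\right)^{2} = \left(\left(2 - 8\right) + 6\right)^{2} = \left(-6 + 6\right)^{2} = 0^{2} = 0$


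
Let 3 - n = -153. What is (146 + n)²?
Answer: 91204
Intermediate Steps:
n = 156 (n = 3 - 1*(-153) = 3 + 153 = 156)
(146 + n)² = (146 + 156)² = 302² = 91204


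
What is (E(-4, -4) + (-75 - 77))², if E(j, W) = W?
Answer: 24336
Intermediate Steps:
(E(-4, -4) + (-75 - 77))² = (-4 + (-75 - 77))² = (-4 - 152)² = (-156)² = 24336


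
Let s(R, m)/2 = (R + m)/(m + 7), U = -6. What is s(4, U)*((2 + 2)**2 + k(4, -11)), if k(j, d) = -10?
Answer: -24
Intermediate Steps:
s(R, m) = 2*(R + m)/(7 + m) (s(R, m) = 2*((R + m)/(m + 7)) = 2*((R + m)/(7 + m)) = 2*(R + m)/(7 + m))
s(4, U)*((2 + 2)**2 + k(4, -11)) = (2*(4 - 6)/(7 - 6))*((2 + 2)**2 - 10) = (2*(-2)/1)*(4**2 - 10) = (2*1*(-2))*(16 - 10) = -4*6 = -24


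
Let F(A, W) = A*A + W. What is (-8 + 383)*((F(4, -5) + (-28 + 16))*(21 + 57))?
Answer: -29250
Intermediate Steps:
F(A, W) = W + A² (F(A, W) = A² + W = W + A²)
(-8 + 383)*((F(4, -5) + (-28 + 16))*(21 + 57)) = (-8 + 383)*(((-5 + 4²) + (-28 + 16))*(21 + 57)) = 375*(((-5 + 16) - 12)*78) = 375*((11 - 12)*78) = 375*(-1*78) = 375*(-78) = -29250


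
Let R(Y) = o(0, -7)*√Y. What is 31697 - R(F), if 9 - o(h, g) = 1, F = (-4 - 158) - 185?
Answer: 31697 - 8*I*√347 ≈ 31697.0 - 149.02*I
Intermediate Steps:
F = -347 (F = -162 - 185 = -347)
o(h, g) = 8 (o(h, g) = 9 - 1*1 = 9 - 1 = 8)
R(Y) = 8*√Y
31697 - R(F) = 31697 - 8*√(-347) = 31697 - 8*I*√347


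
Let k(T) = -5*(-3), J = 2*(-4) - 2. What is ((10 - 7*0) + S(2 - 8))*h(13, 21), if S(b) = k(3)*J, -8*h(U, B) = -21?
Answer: -735/2 ≈ -367.50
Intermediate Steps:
h(U, B) = 21/8 (h(U, B) = -1/8*(-21) = 21/8)
J = -10 (J = -8 - 2 = -10)
k(T) = 15
S(b) = -150 (S(b) = 15*(-10) = -150)
((10 - 7*0) + S(2 - 8))*h(13, 21) = ((10 - 7*0) - 150)*(21/8) = ((10 + 0) - 150)*(21/8) = (10 - 150)*(21/8) = -140*21/8 = -735/2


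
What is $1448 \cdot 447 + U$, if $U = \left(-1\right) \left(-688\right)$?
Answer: $647944$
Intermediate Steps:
$U = 688$
$1448 \cdot 447 + U = 1448 \cdot 447 + 688 = 647256 + 688 = 647944$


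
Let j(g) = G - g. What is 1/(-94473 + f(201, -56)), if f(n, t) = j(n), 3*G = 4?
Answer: -3/284018 ≈ -1.0563e-5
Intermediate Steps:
G = 4/3 (G = (1/3)*4 = 4/3 ≈ 1.3333)
j(g) = 4/3 - g
f(n, t) = 4/3 - n
1/(-94473 + f(201, -56)) = 1/(-94473 + (4/3 - 1*201)) = 1/(-94473 + (4/3 - 201)) = 1/(-94473 - 599/3) = 1/(-284018/3) = -3/284018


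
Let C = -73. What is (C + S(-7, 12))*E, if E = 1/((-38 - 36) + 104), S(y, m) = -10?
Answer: -83/30 ≈ -2.7667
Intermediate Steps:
E = 1/30 (E = 1/(-74 + 104) = 1/30 ≈ 0.033333)
(C + S(-7, 12))*E = (-73 - 10)*(1/30) = -83*1/30 = -83/30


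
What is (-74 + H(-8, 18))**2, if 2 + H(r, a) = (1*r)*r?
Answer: 144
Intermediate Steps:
H(r, a) = -2 + r**2 (H(r, a) = -2 + (1*r)*r = -2 + r*r = -2 + r**2)
(-74 + H(-8, 18))**2 = (-74 + (-2 + (-8)**2))**2 = (-74 + (-2 + 64))**2 = (-74 + 62)**2 = (-12)**2 = 144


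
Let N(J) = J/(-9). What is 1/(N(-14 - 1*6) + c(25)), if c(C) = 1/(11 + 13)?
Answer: 72/163 ≈ 0.44172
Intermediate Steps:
N(J) = -J/9 (N(J) = J*(-1/9) = -J/9)
c(C) = 1/24
1/(N(-14 - 1*6) + c(25)) = 1/(-(-14 - 1*6)/9 + 1/24) = 1/(-(-14 - 6)/9 + 1/24) = 1/(-1/9*(-20) + 1/24) = 1/(20/9 + 1/24) = 1/(163/72) = 72/163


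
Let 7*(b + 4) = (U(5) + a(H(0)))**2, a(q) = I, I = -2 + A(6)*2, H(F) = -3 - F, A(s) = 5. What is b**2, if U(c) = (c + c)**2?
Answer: 135396496/49 ≈ 2.7632e+6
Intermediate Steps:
U(c) = 4*c**2 (U(c) = (2*c)**2 = 4*c**2)
I = 8 (I = -2 + 5*2 = -2 + 10 = 8)
a(q) = 8
b = 11636/7 (b = -4 + (4*5**2 + 8)**2/7 = -4 + (4*25 + 8)**2/7 = -4 + (100 + 8)**2/7 = -4 + (1/7)*108**2 = -4 + (1/7)*11664 = -4 + 11664/7 = 11636/7 ≈ 1662.3)
b**2 = (11636/7)**2 = 135396496/49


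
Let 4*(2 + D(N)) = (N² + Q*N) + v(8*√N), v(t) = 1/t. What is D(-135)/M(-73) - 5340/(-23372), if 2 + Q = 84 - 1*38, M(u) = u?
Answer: -71344691/1706156 + I*√15/105120 ≈ -41.816 + 3.6843e-5*I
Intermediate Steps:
Q = 44 (Q = -2 + (84 - 1*38) = -2 + (84 - 38) = -2 + 46 = 44)
D(N) = -2 + 11*N + N²/4 + 1/(32*√N) (D(N) = -2 + ((N² + 44*N) + 1/(8*√N))/4 = -2 + (N² + 44*N + 1/(8*√N))/4 = -2 + (11*N + N²/4 + 1/(32*√N)) = -2 + 11*N + N²/4 + 1/(32*√N))
D(-135)/M(-73) - 5340/(-23372) = (-2 + 11*(-135) + (¼)*(-135)² + 1/(32*√(-135)))/(-73) - 5340/(-23372) = (-2 - 1485 + (¼)*18225 + (-I*√15/45)/32)*(-1/73) - 5340*(-1/23372) = (-2 - 1485 + 18225/4 - I*√15/1440)*(-1/73) + 1335/5843 = (12277/4 - I*√15/1440)*(-1/73) + 1335/5843 = (-12277/292 + I*√15/105120) + 1335/5843 = -71344691/1706156 + I*√15/105120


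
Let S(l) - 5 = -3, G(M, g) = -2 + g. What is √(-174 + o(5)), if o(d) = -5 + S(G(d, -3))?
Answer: I*√177 ≈ 13.304*I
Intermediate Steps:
S(l) = 2 (S(l) = 5 - 3 = 2)
o(d) = -3 (o(d) = -5 + 2 = -3)
√(-174 + o(5)) = √(-174 - 3) = √(-177) = I*√177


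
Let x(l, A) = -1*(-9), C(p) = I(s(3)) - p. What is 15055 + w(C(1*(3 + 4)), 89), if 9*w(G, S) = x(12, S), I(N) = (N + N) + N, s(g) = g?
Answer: 15056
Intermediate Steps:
I(N) = 3*N (I(N) = 2*N + N = 3*N)
C(p) = 9 - p (C(p) = 3*3 - p = 9 - p)
x(l, A) = 9
w(G, S) = 1 (w(G, S) = (1/9)*9 = 1)
15055 + w(C(1*(3 + 4)), 89) = 15055 + 1 = 15056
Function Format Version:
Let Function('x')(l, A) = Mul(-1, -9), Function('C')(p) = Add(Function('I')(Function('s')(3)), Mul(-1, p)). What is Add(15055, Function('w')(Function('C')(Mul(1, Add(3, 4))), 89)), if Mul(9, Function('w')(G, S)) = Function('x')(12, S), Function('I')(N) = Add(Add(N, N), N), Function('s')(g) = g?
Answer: 15056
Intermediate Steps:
Function('I')(N) = Mul(3, N) (Function('I')(N) = Add(Mul(2, N), N) = Mul(3, N))
Function('C')(p) = Add(9, Mul(-1, p)) (Function('C')(p) = Add(Mul(3, 3), Mul(-1, p)) = Add(9, Mul(-1, p)))
Function('x')(l, A) = 9
Function('w')(G, S) = 1 (Function('w')(G, S) = Mul(Rational(1, 9), 9) = 1)
Add(15055, Function('w')(Function('C')(Mul(1, Add(3, 4))), 89)) = Add(15055, 1) = 15056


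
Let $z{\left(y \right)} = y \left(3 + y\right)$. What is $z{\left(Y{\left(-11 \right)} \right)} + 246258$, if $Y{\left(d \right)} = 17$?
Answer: $246598$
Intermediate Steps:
$z{\left(Y{\left(-11 \right)} \right)} + 246258 = 17 \left(3 + 17\right) + 246258 = 17 \cdot 20 + 246258 = 340 + 246258 = 246598$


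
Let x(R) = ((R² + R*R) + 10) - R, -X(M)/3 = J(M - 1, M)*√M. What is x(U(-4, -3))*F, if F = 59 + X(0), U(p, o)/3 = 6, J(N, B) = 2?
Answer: 37760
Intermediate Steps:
U(p, o) = 18 (U(p, o) = 3*6 = 18)
X(M) = -6*√M
x(R) = 10 - R + 2*R² (x(R) = ((R² + R²) + 10) - R = (2*R² + 10) - R = (10 + 2*R²) - R = 10 - R + 2*R²)
F = 59 (F = 59 - 6*√0 = 59 - 6*0 = 59 + 0 = 59)
x(U(-4, -3))*F = (10 - 1*18 + 2*18²)*59 = (10 - 18 + 2*324)*59 = (10 - 18 + 648)*59 = 640*59 = 37760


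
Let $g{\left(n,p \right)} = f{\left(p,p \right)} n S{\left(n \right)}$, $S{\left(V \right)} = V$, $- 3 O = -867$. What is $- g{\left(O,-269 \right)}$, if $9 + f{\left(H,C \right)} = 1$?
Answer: $668168$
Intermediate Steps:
$O = 289$ ($O = \left(- \frac{1}{3}\right) \left(-867\right) = 289$)
$f{\left(H,C \right)} = -8$ ($f{\left(H,C \right)} = -9 + 1 = -8$)
$g{\left(n,p \right)} = - 8 n^{2}$ ($g{\left(n,p \right)} = - 8 n n = - 8 n^{2}$)
$- g{\left(O,-269 \right)} = - \left(-8\right) 289^{2} = - \left(-8\right) 83521 = \left(-1\right) \left(-668168\right) = 668168$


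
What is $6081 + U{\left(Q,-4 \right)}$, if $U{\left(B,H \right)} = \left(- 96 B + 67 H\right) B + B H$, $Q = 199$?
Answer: $-3849743$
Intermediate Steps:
$U{\left(B,H \right)} = B H + B \left(- 96 B + 67 H\right)$ ($U{\left(B,H \right)} = B \left(- 96 B + 67 H\right) + B H = B H + B \left(- 96 B + 67 H\right)$)
$6081 + U{\left(Q,-4 \right)} = 6081 + 4 \cdot 199 \left(\left(-24\right) 199 + 17 \left(-4\right)\right) = 6081 + 4 \cdot 199 \left(-4776 - 68\right) = 6081 + 4 \cdot 199 \left(-4844\right) = 6081 - 3855824 = -3849743$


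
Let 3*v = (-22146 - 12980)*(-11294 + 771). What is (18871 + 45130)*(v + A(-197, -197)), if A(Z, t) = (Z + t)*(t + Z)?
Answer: 23686552880606/3 ≈ 7.8955e+12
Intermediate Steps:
v = 369630898/3 (v = ((-22146 - 12980)*(-11294 + 771))/3 = (-35126*(-10523))/3 = (⅓)*369630898 = 369630898/3 ≈ 1.2321e+8)
A(Z, t) = (Z + t)² (A(Z, t) = (Z + t)*(Z + t) = (Z + t)²)
(18871 + 45130)*(v + A(-197, -197)) = (18871 + 45130)*(369630898/3 + (-197 - 197)²) = 64001*(369630898/3 + (-394)²) = 64001*(369630898/3 + 155236) = 64001*(370096606/3) = 23686552880606/3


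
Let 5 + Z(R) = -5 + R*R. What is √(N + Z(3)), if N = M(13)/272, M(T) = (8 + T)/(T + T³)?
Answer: I*√78142870/8840 ≈ 0.99998*I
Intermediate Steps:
M(T) = (8 + T)/(T + T³)
Z(R) = -10 + R² (Z(R) = -5 + (-5 + R*R) = -5 + (-5 + R²) = -10 + R²)
N = 21/601120 (N = ((8 + 13)/(13 + 13³))/272 = (21/(13 + 2197))*(1/272) = (21/2210)*(1/272) = 21/601120 ≈ 3.4935e-5)
√(N + Z(3)) = √(21/601120 + (-10 + 3²)) = √(21/601120 + (-10 + 9)) = √(21/601120 - 1) = √(-601099/601120) = I*√78142870/8840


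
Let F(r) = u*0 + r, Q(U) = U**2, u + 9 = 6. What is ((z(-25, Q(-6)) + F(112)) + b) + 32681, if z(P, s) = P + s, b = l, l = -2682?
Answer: 30122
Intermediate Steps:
u = -3 (u = -9 + 6 = -3)
b = -2682
F(r) = r (F(r) = -3*0 + r = 0 + r = r)
((z(-25, Q(-6)) + F(112)) + b) + 32681 = (((-25 + (-6)**2) + 112) - 2682) + 32681 = (((-25 + 36) + 112) - 2682) + 32681 = ((11 + 112) - 2682) + 32681 = (123 - 2682) + 32681 = -2559 + 32681 = 30122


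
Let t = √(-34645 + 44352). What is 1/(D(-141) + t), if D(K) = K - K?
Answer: √9707/9707 ≈ 0.010150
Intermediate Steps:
D(K) = 0
t = √9707 ≈ 98.524
1/(D(-141) + t) = 1/(0 + √9707) = 1/(√9707) = √9707/9707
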